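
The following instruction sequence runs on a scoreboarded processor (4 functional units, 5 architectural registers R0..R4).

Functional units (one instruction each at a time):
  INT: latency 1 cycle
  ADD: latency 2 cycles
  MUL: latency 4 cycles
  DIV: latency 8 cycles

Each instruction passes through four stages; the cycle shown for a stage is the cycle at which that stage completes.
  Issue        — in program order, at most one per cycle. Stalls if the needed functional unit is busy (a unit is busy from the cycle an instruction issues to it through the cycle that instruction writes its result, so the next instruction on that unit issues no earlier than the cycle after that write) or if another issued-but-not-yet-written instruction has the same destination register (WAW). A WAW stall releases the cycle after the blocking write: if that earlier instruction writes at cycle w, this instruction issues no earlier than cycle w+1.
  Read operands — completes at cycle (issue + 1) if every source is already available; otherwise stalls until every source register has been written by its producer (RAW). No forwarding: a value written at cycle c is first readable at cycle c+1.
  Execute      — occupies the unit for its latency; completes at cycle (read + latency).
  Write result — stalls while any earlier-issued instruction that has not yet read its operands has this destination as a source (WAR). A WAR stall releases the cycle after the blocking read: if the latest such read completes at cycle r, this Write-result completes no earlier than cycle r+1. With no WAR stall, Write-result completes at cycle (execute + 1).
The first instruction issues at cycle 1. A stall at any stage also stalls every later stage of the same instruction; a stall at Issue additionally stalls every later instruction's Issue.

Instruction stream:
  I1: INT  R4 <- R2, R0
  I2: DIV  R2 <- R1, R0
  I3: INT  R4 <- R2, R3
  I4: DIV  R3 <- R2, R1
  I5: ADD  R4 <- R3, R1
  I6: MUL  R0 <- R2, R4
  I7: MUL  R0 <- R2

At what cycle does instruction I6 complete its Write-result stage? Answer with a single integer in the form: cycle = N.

cycle = 33

cycle 1: I1 issues→INT
cycle 2: I1 reads, I2 issues→DIV
cycle 3: I1 exec-done, I2 reads
cycle 4: I1 writes R4
cycle 5: I3 issues→INT
cycle 11: I2 exec-done
cycle 12: I2 writes R2
cycle 13: I3 reads, I4 issues→DIV
cycle 14: I3 exec-done, I4 reads
cycle 15: I3 writes R4
cycle 16: I5 issues→ADD
cycle 17: I6 issues→MUL
cycle 22: I4 exec-done
cycle 23: I4 writes R3
cycle 24: I5 reads
cycle 26: I5 exec-done
cycle 27: I5 writes R4
cycle 28: I6 reads
cycle 32: I6 exec-done
cycle 33: I6 writes R0
cycle 34: I7 issues→MUL
cycle 35: I7 reads
cycle 39: I7 exec-done
cycle 40: I7 writes R0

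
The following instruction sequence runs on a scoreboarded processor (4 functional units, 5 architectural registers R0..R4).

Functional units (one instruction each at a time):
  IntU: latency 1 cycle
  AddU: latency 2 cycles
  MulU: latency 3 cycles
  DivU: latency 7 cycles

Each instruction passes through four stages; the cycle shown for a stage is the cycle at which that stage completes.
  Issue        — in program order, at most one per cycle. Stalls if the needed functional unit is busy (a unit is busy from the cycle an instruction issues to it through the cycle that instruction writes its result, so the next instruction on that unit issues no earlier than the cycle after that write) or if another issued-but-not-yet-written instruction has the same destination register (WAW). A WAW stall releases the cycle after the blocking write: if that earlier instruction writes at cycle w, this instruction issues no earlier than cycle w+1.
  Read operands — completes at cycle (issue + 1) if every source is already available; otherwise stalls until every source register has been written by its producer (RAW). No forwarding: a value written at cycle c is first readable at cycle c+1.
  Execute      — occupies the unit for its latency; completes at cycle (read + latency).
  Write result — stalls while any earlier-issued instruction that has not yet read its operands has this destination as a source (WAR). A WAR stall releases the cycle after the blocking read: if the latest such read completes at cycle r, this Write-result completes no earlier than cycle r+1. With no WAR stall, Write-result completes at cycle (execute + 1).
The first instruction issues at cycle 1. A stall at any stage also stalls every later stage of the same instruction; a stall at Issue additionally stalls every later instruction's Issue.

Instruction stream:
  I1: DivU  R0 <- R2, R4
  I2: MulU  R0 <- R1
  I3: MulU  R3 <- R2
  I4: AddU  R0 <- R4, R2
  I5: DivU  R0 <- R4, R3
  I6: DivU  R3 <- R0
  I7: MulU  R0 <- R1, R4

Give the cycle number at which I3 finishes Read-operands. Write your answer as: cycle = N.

cycle = 18

1) issue 1, read 2, done 9, write 10
2) issue 11, read 12, done 15, write 16  <WAW R0: wait I1 write@10>
3) issue 17, read 18, done 21, write 22  <struct: MulU busy until I2 writes@16>
4) issue 18, read 19, done 21, write 22
5) issue 23, read 24, done 31, write 32  <WAW R0: wait I4 write@22>
6) issue 33, read 34, done 41, write 42  <struct: DivU busy until I5 writes@32>
7) issue 34, read 35, done 38, write 39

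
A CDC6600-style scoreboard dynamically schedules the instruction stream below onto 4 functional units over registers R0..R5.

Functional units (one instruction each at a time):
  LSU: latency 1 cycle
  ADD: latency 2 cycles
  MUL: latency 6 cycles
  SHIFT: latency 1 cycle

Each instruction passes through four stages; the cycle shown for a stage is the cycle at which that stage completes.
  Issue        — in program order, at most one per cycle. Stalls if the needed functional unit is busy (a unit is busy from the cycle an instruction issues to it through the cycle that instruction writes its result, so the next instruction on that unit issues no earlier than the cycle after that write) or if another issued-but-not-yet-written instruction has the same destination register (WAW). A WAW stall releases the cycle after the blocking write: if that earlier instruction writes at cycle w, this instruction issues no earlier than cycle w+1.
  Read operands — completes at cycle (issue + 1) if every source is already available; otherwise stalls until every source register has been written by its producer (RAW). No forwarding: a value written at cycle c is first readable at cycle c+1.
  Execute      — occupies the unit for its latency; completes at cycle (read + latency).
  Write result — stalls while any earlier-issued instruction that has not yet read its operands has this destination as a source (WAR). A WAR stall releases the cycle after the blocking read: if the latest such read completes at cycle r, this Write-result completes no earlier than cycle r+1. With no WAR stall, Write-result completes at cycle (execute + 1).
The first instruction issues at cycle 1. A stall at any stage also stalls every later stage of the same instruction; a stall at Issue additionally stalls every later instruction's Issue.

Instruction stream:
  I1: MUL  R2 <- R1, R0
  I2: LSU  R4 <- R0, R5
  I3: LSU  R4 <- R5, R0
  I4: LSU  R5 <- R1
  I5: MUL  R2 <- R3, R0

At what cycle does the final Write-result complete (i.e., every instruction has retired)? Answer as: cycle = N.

cycle = 19

  I1 | 1 | 2 | 8 | 9
  I2 | 2 | 3 | 4 | 5
  I3 | 6 | 7 | 8 | 9   struct: LSU busy until I2 writes@5
  I4 | 10 | 11 | 12 | 13   struct: LSU busy until I3 writes@9
  I5 | 11 | 12 | 18 | 19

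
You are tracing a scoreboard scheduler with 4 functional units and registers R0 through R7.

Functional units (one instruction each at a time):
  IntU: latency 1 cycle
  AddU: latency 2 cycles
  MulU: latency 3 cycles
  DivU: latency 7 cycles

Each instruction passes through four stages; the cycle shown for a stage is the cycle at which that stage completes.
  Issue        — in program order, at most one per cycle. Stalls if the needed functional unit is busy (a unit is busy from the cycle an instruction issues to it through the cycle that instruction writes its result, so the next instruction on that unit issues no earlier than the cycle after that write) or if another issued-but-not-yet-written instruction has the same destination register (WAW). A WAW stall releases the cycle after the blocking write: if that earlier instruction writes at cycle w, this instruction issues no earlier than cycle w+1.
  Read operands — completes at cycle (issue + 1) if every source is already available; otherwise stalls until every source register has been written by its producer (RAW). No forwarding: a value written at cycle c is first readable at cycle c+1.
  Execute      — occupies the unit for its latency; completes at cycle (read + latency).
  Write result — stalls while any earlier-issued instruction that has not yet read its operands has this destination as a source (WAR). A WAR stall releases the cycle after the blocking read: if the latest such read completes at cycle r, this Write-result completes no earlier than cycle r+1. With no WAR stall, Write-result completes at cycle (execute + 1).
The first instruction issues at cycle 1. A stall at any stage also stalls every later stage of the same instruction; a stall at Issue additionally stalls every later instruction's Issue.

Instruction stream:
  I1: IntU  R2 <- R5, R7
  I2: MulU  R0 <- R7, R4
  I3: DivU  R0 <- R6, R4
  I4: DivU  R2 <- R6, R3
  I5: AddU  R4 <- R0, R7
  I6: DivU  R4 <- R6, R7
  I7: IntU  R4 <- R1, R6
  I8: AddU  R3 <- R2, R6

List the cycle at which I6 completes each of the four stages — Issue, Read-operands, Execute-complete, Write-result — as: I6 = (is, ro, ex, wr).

I1 -> (1, 2, 3, 4)
I2 -> (2, 3, 6, 7)
I3 -> (8, 9, 16, 17)  // WAW R0: wait I2 write@7
I4 -> (18, 19, 26, 27)  // struct: DivU busy until I3 writes@17
I5 -> (19, 20, 22, 23)
I6 -> (28, 29, 36, 37)  // struct: DivU busy until I4 writes@27
I7 -> (38, 39, 40, 41)  // WAW R4: wait I6 write@37
I8 -> (39, 40, 42, 43)

I6 = (28, 29, 36, 37)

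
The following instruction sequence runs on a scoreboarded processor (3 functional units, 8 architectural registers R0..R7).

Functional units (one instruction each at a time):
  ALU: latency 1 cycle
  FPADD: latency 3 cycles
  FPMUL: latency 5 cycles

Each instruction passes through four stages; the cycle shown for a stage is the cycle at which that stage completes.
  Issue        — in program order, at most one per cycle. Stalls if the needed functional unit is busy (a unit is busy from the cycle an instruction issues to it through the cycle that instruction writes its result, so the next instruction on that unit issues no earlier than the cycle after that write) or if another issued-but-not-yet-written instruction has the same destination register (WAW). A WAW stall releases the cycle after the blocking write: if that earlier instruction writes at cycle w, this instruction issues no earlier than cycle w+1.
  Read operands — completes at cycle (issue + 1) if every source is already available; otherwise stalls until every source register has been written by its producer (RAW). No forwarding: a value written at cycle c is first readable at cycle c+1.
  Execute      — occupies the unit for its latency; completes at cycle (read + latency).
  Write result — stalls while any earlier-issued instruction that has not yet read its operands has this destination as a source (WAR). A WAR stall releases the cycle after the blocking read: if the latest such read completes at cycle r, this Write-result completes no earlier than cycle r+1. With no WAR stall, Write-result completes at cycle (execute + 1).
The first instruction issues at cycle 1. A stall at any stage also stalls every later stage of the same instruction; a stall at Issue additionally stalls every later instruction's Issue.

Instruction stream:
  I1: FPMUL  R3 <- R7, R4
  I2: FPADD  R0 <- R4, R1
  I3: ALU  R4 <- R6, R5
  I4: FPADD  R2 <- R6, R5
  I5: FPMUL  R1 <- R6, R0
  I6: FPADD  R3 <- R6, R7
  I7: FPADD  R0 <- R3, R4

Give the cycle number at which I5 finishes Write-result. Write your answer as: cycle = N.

cycle = 16

cycle 1: I1 dispatched to FPMUL
cycle 2: I1 operands ready; I2 dispatched to FPADD
cycle 3: I2 operands ready; I3 dispatched to ALU
cycle 4: I3 operands ready
cycle 5: I3 complete
cycle 6: I2 complete; R4←I3
cycle 7: I1 complete; R0←I2
cycle 8: R3←I1; I4 dispatched to FPADD
cycle 9: I4 operands ready; I5 dispatched to FPMUL
cycle 10: I5 operands ready
cycle 12: I4 complete
cycle 13: R2←I4
cycle 14: I6 dispatched to FPADD
cycle 15: I5 complete; I6 operands ready
cycle 16: R1←I5
cycle 18: I6 complete
cycle 19: R3←I6
cycle 20: I7 dispatched to FPADD
cycle 21: I7 operands ready
cycle 24: I7 complete
cycle 25: R0←I7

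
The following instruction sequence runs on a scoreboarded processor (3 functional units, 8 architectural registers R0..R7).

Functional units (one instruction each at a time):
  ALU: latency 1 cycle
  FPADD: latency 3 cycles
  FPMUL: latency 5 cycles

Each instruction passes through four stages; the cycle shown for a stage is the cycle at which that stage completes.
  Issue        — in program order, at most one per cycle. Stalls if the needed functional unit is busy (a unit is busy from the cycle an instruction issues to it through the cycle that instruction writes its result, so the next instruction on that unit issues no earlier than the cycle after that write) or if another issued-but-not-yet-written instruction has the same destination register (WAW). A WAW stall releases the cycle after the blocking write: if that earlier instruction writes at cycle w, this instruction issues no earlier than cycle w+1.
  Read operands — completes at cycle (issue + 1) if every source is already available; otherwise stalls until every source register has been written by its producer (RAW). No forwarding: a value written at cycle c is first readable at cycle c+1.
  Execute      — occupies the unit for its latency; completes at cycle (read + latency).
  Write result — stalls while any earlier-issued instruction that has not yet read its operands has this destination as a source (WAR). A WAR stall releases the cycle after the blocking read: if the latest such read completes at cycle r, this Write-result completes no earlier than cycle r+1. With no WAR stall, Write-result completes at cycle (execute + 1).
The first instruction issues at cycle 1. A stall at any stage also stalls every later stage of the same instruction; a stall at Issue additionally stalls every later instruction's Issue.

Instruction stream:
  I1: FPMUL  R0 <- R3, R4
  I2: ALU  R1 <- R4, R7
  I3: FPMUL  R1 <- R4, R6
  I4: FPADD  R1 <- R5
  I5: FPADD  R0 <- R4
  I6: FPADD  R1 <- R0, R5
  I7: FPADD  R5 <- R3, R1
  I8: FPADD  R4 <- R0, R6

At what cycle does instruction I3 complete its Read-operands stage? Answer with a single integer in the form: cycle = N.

cycle = 10

[1] I1→FPMUL
[2] I1 RO; I2→ALU
[3] I2 RO
[4] I2 EX
[5] I2 WR R1
[7] I1 EX
[8] I1 WR R0
[9] I3→FPMUL
[10] I3 RO
[15] I3 EX
[16] I3 WR R1
[17] I4→FPADD
[18] I4 RO
[21] I4 EX
[22] I4 WR R1
[23] I5→FPADD
[24] I5 RO
[27] I5 EX
[28] I5 WR R0
[29] I6→FPADD
[30] I6 RO
[33] I6 EX
[34] I6 WR R1
[35] I7→FPADD
[36] I7 RO
[39] I7 EX
[40] I7 WR R5
[41] I8→FPADD
[42] I8 RO
[45] I8 EX
[46] I8 WR R4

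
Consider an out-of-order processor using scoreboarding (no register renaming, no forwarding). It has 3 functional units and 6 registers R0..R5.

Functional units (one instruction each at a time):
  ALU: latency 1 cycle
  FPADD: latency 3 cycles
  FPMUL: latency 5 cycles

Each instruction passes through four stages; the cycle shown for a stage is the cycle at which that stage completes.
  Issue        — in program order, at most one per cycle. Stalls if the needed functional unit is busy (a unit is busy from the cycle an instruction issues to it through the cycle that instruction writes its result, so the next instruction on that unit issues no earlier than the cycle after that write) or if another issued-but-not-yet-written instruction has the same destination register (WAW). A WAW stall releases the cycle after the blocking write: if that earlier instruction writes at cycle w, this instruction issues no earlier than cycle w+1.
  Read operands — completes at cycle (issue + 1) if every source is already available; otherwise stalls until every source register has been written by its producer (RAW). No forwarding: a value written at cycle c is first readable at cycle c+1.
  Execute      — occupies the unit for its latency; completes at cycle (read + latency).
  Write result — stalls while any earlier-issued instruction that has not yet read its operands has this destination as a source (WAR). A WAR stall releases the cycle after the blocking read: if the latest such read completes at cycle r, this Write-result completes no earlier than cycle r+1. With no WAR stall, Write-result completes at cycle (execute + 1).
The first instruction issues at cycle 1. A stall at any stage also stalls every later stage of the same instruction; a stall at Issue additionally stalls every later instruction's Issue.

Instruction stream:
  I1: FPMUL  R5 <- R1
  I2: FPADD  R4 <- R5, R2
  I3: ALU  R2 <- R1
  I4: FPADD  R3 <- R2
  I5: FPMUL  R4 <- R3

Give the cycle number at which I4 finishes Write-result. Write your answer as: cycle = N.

cycle = 19

c1: I1 issues→FPMUL
c2: I1 reads | I2 issues→FPADD
c3: I3 issues→ALU
c4: I3 reads
c5: I3 exec-done
c7: I1 exec-done
c8: I1 writes R5
c9: I2 reads
c10: I3 writes R2
c12: I2 exec-done
c13: I2 writes R4
c14: I4 issues→FPADD
c15: I4 reads | I5 issues→FPMUL
c18: I4 exec-done
c19: I4 writes R3
c20: I5 reads
c25: I5 exec-done
c26: I5 writes R4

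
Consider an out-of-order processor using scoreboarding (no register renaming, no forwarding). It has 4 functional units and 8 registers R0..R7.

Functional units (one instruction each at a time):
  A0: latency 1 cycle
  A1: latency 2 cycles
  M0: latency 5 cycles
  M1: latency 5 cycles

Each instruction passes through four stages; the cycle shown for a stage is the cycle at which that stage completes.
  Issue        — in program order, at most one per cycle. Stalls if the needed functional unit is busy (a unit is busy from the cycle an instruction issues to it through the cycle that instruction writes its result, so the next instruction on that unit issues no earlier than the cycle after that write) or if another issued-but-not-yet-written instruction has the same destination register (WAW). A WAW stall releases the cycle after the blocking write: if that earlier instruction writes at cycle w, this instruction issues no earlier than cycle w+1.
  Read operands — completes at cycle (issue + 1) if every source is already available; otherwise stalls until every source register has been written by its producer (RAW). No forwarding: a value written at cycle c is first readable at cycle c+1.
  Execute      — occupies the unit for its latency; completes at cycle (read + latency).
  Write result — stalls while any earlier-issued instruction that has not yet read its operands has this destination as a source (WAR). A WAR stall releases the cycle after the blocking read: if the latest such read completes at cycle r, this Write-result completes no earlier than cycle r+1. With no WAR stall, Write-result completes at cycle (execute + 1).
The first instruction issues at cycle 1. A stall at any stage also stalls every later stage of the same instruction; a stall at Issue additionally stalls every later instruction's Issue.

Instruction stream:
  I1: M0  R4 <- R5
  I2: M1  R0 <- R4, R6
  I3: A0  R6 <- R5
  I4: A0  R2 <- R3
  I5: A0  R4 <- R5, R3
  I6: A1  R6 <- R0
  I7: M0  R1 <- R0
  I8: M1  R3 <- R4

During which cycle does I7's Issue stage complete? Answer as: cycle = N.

cycle = 17

cycle 1: I1 dispatched to M0
cycle 2: I1 operands ready, I2 dispatched to M1
cycle 3: I3 dispatched to A0
cycle 4: I3 operands ready
cycle 5: I3 complete
cycle 7: I1 complete
cycle 8: R4←I1
cycle 9: I2 operands ready
cycle 10: R6←I3
cycle 11: I4 dispatched to A0
cycle 12: I4 operands ready
cycle 13: I4 complete
cycle 14: I2 complete, R2←I4
cycle 15: R0←I2, I5 dispatched to A0
cycle 16: I5 operands ready, I6 dispatched to A1
cycle 17: I5 complete, I6 operands ready, I7 dispatched to M0
cycle 18: R4←I5, I7 operands ready, I8 dispatched to M1
cycle 19: I6 complete, I8 operands ready
cycle 20: R6←I6
cycle 23: I7 complete
cycle 24: R1←I7, I8 complete
cycle 25: R3←I8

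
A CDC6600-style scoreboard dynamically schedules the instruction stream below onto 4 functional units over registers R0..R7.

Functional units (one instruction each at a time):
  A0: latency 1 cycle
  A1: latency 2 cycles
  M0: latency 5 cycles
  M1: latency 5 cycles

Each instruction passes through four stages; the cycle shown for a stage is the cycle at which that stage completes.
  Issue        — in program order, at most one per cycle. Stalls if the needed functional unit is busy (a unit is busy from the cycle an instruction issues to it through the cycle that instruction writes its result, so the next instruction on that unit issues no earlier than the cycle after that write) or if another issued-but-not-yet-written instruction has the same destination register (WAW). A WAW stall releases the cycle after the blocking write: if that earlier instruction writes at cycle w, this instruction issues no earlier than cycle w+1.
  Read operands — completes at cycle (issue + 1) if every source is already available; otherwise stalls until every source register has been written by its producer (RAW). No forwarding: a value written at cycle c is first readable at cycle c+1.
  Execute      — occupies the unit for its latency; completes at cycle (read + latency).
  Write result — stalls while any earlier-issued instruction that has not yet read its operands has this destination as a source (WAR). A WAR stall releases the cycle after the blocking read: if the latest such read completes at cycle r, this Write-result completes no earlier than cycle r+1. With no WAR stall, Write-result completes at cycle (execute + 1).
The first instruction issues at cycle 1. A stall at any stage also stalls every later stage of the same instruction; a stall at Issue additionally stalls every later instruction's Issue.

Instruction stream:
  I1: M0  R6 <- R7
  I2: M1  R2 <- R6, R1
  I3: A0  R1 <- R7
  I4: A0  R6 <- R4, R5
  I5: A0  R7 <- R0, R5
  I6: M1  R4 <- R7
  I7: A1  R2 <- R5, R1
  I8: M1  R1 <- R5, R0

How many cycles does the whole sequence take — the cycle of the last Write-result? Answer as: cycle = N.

cycle = 33

  I1 | 1 | 2 | 7 | 8
  I2 | 2 | 9 | 14 | 15   RAW R6: wait I1 write@8
  I3 | 3 | 4 | 5 | 10   WAR R1: wait I2 read@9
  I4 | 11 | 12 | 13 | 14   struct: A0 busy until I3 writes@10
  I5 | 15 | 16 | 17 | 18   struct: A0 busy until I4 writes@14
  I6 | 16 | 19 | 24 | 25   RAW R7: wait I5 write@18
  I7 | 17 | 18 | 20 | 21
  I8 | 26 | 27 | 32 | 33   struct: M1 busy until I6 writes@25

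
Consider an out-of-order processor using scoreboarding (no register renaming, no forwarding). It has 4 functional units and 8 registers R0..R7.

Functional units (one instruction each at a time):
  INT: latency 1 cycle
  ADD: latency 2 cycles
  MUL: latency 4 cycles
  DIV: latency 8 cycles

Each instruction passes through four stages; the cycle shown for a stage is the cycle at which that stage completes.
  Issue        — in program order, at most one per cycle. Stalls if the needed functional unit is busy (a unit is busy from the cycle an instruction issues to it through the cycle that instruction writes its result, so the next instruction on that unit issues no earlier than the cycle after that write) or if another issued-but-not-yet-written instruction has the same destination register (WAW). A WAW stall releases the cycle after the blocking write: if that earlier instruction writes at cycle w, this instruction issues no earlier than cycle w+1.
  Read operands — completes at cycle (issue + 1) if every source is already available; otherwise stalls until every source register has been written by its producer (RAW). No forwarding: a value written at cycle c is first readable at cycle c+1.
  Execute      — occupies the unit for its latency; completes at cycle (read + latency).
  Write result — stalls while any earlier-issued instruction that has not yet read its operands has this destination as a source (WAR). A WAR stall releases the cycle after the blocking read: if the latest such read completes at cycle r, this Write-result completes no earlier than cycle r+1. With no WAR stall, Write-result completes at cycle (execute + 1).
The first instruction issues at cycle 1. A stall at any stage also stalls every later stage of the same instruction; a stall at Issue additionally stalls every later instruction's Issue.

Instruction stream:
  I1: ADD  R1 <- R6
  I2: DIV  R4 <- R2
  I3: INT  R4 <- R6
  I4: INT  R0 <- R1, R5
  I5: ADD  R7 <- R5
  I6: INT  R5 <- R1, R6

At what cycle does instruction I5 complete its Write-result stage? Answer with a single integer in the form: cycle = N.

cycle = 22

cycle 1: I1→ADD
cycle 2: I1 RO | I2→DIV
cycle 3: I2 RO
cycle 4: I1 EX
cycle 5: I1 WR R1
cycle 11: I2 EX
cycle 12: I2 WR R4
cycle 13: I3→INT
cycle 14: I3 RO
cycle 15: I3 EX
cycle 16: I3 WR R4
cycle 17: I4→INT
cycle 18: I4 RO | I5→ADD
cycle 19: I4 EX | I5 RO
cycle 20: I4 WR R0
cycle 21: I5 EX | I6→INT
cycle 22: I5 WR R7 | I6 RO
cycle 23: I6 EX
cycle 24: I6 WR R5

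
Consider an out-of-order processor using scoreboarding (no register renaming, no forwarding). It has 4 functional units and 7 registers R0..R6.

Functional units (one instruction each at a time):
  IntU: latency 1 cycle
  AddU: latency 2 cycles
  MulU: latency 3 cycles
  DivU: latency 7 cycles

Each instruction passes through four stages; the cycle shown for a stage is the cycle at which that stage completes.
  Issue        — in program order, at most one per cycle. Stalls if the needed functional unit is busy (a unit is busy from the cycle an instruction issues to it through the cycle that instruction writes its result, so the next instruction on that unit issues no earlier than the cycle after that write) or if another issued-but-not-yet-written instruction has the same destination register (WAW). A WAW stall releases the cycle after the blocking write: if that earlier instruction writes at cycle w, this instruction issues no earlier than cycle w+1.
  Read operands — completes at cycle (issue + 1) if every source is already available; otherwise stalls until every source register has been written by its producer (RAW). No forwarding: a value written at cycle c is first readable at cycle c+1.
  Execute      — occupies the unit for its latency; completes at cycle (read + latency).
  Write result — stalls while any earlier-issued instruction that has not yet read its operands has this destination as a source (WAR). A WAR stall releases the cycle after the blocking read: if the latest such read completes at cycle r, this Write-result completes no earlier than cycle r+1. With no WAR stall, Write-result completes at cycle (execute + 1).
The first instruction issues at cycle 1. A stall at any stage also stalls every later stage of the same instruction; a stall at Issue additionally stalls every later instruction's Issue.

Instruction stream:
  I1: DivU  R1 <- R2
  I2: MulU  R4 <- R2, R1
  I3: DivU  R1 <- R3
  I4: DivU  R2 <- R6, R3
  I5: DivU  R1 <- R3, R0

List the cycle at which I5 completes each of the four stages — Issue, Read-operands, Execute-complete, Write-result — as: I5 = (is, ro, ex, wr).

I1  is:1  ro:2  ex:9  wr:10
I2  is:2  ro:11  ex:14  wr:15  — RAW R1: wait I1 write@10
I3  is:11  ro:12  ex:19  wr:20  — struct: DivU busy until I1 writes@10
I4  is:21  ro:22  ex:29  wr:30  — struct: DivU busy until I3 writes@20
I5  is:31  ro:32  ex:39  wr:40  — struct: DivU busy until I4 writes@30

I5 = (31, 32, 39, 40)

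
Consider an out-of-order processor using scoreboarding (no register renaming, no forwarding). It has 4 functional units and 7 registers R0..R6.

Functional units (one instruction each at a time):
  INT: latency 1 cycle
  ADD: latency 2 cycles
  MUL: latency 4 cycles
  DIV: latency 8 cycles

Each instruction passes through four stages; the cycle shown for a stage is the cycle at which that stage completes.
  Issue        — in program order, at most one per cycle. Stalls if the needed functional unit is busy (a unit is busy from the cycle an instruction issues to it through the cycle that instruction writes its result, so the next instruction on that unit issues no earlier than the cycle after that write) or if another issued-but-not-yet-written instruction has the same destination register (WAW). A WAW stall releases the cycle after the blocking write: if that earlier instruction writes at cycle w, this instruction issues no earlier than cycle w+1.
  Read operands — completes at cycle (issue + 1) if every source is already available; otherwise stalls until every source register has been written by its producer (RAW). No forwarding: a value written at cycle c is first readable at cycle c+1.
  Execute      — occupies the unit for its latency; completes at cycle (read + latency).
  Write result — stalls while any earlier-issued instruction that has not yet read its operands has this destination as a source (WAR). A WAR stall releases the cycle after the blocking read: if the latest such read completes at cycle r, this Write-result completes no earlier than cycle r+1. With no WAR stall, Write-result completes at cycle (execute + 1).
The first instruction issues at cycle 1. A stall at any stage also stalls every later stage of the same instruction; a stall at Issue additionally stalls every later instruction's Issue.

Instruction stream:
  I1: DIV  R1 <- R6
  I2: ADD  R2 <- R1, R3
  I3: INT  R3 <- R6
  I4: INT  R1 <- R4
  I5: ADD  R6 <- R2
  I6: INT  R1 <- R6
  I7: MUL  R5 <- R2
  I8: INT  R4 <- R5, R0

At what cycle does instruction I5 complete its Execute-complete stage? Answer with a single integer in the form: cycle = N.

cycle = 19

cycle 1: issue I1 (DIV)
cycle 2: I1 read-ops · issue I2 (ADD)
cycle 3: issue I3 (INT)
cycle 4: I3 read-ops
cycle 5: I3 finished on INT
cycle 10: I1 finished on DIV
cycle 11: I1→R1
cycle 12: I2 read-ops
cycle 13: I3→R3
cycle 14: I2 finished on ADD · issue I4 (INT)
cycle 15: I2→R2 · I4 read-ops
cycle 16: I4 finished on INT · issue I5 (ADD)
cycle 17: I4→R1 · I5 read-ops
cycle 18: issue I6 (INT)
cycle 19: I5 finished on ADD · issue I7 (MUL)
cycle 20: I5→R6 · I7 read-ops
cycle 21: I6 read-ops
cycle 22: I6 finished on INT
cycle 23: I6→R1
cycle 24: I7 finished on MUL · issue I8 (INT)
cycle 25: I7→R5
cycle 26: I8 read-ops
cycle 27: I8 finished on INT
cycle 28: I8→R4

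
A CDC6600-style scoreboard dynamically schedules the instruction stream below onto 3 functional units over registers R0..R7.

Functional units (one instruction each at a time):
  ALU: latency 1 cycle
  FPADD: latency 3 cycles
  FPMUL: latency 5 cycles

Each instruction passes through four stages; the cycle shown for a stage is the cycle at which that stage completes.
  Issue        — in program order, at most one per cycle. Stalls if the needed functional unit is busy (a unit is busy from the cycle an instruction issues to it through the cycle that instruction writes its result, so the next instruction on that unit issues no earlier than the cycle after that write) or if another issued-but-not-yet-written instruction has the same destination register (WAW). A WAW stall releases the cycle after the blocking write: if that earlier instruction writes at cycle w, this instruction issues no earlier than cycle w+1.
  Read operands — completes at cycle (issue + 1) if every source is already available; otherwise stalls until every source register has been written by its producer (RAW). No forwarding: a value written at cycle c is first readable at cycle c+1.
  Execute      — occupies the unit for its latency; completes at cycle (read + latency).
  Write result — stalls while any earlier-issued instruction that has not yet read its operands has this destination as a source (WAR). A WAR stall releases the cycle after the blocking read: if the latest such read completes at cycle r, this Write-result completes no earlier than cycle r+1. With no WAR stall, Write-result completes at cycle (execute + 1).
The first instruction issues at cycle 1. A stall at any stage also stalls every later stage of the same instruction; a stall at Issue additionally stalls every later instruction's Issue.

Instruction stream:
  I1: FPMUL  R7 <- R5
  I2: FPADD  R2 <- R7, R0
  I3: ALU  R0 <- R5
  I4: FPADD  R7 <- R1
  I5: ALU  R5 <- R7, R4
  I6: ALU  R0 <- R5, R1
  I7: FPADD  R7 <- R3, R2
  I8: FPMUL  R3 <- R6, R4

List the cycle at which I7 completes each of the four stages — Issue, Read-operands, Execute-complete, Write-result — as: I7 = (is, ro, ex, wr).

I7 = (24, 25, 28, 29)

1) issue 1, read 2, done 7, write 8
2) issue 2, read 9, done 12, write 13  <RAW R7: wait I1 write@8>
3) issue 3, read 4, done 5, write 10  <WAR R0: wait I2 read@9>
4) issue 14, read 15, done 18, write 19  <struct: FPADD busy until I2 writes@13>
5) issue 15, read 20, done 21, write 22  <RAW R7: wait I4 write@19>
6) issue 23, read 24, done 25, write 26  <struct: ALU busy until I5 writes@22>
7) issue 24, read 25, done 28, write 29
8) issue 25, read 26, done 31, write 32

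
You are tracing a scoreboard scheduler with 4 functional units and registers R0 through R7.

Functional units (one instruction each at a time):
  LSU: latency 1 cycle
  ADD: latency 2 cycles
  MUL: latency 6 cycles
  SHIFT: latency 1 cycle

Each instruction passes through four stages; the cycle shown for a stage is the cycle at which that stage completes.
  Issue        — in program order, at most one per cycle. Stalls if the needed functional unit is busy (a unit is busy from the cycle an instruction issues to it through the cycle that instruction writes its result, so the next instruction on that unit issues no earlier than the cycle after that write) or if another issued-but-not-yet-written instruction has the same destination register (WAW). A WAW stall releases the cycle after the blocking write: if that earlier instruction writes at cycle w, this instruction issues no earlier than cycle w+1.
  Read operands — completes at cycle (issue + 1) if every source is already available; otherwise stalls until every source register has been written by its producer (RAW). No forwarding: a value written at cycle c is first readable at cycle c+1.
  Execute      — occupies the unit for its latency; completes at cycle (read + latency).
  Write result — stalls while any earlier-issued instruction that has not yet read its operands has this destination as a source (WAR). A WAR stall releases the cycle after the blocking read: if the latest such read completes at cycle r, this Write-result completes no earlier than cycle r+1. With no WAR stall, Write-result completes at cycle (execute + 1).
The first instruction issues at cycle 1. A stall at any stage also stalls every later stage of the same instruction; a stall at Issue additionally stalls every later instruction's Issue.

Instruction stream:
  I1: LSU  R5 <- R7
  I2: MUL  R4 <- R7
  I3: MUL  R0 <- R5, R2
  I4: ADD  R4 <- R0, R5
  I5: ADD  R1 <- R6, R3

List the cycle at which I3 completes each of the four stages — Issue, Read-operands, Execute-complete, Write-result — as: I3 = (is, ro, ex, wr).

I1: IS=1 RO=2 EX=3 WR=4
I2: IS=2 RO=3 EX=9 WR=10
I3: IS=11 RO=12 EX=18 WR=19  [struct: MUL busy until I2 writes@10]
I4: IS=12 RO=20 EX=22 WR=23  [RAW R0: wait I3 write@19]
I5: IS=24 RO=25 EX=27 WR=28  [struct: ADD busy until I4 writes@23]

I3 = (11, 12, 18, 19)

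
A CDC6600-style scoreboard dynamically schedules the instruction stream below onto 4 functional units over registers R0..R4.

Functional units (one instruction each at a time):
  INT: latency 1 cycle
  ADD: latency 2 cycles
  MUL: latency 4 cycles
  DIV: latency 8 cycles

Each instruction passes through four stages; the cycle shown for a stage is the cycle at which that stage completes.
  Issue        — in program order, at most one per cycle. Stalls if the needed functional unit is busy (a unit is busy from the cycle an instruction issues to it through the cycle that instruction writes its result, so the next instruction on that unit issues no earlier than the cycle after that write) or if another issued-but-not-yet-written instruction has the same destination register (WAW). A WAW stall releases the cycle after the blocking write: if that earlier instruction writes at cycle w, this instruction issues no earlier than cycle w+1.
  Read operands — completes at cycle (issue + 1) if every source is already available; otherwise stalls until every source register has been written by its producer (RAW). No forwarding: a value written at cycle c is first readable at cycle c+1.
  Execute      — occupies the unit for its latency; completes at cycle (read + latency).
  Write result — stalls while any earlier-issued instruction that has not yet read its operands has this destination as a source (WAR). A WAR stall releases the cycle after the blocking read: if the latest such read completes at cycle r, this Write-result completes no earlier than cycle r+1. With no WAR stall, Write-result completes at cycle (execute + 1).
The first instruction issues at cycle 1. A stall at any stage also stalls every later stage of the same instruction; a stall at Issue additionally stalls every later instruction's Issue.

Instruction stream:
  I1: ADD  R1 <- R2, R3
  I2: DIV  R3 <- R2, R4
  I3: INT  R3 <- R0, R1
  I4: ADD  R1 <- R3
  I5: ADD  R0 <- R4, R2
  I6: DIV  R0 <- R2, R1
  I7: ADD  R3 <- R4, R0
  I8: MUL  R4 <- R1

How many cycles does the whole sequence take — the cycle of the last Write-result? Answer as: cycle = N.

c1: I1 dispatched to ADD
c2: I1 operands ready | I2 dispatched to DIV
c3: I2 operands ready
c4: I1 complete
c5: R1←I1
c11: I2 complete
c12: R3←I2
c13: I3 dispatched to INT
c14: I3 operands ready | I4 dispatched to ADD
c15: I3 complete
c16: R3←I3
c17: I4 operands ready
c19: I4 complete
c20: R1←I4
c21: I5 dispatched to ADD
c22: I5 operands ready
c24: I5 complete
c25: R0←I5
c26: I6 dispatched to DIV
c27: I6 operands ready | I7 dispatched to ADD
c28: I8 dispatched to MUL
c29: I8 operands ready
c33: I8 complete
c35: I6 complete
c36: R0←I6
c37: I7 operands ready
c38: R4←I8
c39: I7 complete
c40: R3←I7

cycle = 40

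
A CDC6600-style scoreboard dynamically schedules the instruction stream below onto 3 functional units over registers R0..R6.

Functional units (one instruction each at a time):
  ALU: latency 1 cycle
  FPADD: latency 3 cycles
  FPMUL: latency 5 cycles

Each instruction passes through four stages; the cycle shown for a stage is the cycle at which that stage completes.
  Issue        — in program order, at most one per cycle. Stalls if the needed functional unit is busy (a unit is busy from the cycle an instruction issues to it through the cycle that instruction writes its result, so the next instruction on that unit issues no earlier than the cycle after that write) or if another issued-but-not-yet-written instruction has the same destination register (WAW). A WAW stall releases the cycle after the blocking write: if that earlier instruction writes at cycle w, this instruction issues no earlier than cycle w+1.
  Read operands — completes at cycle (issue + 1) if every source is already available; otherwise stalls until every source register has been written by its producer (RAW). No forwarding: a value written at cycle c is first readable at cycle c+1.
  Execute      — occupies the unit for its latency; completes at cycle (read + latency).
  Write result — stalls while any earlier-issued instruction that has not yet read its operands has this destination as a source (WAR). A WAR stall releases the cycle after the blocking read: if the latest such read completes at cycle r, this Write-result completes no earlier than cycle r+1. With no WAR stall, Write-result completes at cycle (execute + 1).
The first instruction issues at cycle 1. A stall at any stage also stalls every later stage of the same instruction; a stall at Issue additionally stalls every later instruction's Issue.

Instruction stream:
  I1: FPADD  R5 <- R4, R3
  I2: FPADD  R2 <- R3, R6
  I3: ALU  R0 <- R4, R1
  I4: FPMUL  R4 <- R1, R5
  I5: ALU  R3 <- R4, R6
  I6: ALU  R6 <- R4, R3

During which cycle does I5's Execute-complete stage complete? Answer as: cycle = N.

cycle = 18

I1: IS=1 RO=2 EX=5 WR=6
I2: IS=7 RO=8 EX=11 WR=12  [struct: FPADD busy until I1 writes@6]
I3: IS=8 RO=9 EX=10 WR=11
I4: IS=9 RO=10 EX=15 WR=16
I5: IS=12 RO=17 EX=18 WR=19  [struct: ALU busy until I3 writes@11; RAW R4: wait I4 write@16]
I6: IS=20 RO=21 EX=22 WR=23  [struct: ALU busy until I5 writes@19]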